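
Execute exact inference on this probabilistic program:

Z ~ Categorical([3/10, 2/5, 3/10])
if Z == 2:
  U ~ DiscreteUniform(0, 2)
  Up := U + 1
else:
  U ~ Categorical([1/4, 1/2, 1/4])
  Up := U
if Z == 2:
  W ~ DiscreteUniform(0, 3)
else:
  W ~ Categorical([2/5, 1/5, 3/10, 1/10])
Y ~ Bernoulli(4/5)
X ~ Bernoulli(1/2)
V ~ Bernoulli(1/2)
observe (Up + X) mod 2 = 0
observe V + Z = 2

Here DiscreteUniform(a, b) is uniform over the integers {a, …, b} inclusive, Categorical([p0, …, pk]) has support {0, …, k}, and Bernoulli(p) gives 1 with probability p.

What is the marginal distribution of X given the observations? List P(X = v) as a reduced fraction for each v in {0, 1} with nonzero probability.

P(X=0) = 3/7, P(X=1) = 4/7

Enumerate traces; 48 have nonzero weight after conditioning:
  (Z=1, U=0, W=0, Y=0, X=0, V=1) weight 1/500
  (Z=1, U=0, W=0, Y=1, X=0, V=1) weight 1/125
  (Z=1, U=0, W=1, Y=0, X=0, V=1) weight 1/1000
  (Z=1, U=0, W=1, Y=1, X=0, V=1) weight 1/250
  (Z=1, U=0, W=2, Y=0, X=0, V=1) weight 3/2000
  (Z=1, U=0, W=2, Y=1, X=0, V=1) weight 3/500
  (Z=1, U=0, W=3, Y=0, X=0, V=1) weight 1/2000
  (Z=1, U=0, W=3, Y=1, X=0, V=1) weight 1/500
  (Z=1, U=1, W=0, Y=0, X=1, V=1) weight 1/250
  … 39 more
Group by X:
  weight(X=0) = 3/40
  weight(X=1) = 1/10
Total weight = 3/40 + 1/10 = 7/40
P(X=0 | obs) = 3/40 / 7/40 = 3/7
P(X=1 | obs) = 1/10 / 7/40 = 4/7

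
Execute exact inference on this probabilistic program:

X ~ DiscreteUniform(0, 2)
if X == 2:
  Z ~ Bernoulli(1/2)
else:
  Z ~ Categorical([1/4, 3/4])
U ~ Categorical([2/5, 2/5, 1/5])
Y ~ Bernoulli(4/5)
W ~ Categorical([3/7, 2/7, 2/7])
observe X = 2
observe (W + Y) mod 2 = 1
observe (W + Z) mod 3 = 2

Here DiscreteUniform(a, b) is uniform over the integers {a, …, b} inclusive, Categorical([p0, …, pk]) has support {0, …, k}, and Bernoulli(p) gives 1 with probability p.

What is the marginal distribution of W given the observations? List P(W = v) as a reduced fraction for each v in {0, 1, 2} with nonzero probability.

Enumerate traces; 6 have nonzero weight after conditioning:
  (X=2, Z=0, U=0, Y=1, W=2) weight 8/525
  (X=2, Z=0, U=1, Y=1, W=2) weight 8/525
  (X=2, Z=0, U=2, Y=1, W=2) weight 4/525
  (X=2, Z=1, U=0, Y=0, W=1) weight 2/525
  (X=2, Z=1, U=1, Y=0, W=1) weight 2/525
  (X=2, Z=1, U=2, Y=0, W=1) weight 1/525
Group by W:
  weight(W=1) = 1/105
  weight(W=2) = 4/105
Total weight = 1/105 + 4/105 = 1/21
P(W=1 | obs) = 1/105 / 1/21 = 1/5
P(W=2 | obs) = 4/105 / 1/21 = 4/5

P(W=1) = 1/5, P(W=2) = 4/5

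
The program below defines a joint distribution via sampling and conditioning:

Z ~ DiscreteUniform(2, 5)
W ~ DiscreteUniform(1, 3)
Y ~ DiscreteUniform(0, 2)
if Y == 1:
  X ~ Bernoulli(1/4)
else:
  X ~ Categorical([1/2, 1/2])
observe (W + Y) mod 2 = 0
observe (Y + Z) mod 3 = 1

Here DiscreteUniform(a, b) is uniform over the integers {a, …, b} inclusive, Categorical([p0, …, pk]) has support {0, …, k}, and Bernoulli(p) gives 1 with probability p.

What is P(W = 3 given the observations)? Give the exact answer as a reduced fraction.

P(W = 3 | obs) = 1/5

Enumerate traces; 10 have nonzero weight after conditioning:
  (Z=2, W=2, Y=2, X=0) weight 1/72
  (Z=2, W=2, Y=2, X=1) weight 1/72
  (Z=3, W=1, Y=1, X=0) weight 1/48
  (Z=3, W=1, Y=1, X=1) weight 1/144
  (Z=3, W=3, Y=1, X=0) weight 1/48
  (Z=3, W=3, Y=1, X=1) weight 1/144
  (Z=4, W=2, Y=0, X=0) weight 1/72
  (Z=4, W=2, Y=0, X=1) weight 1/72
  … 2 more
Group by W:
  weight(W=1) = 1/36
  weight(W=2) = 1/12
  weight(W=3) = 1/36
Total weight = 1/36 + 1/12 + 1/36 = 5/36
P(W=1 | obs) = 1/36 / 5/36 = 1/5
P(W=2 | obs) = 1/12 / 5/36 = 3/5
P(W=3 | obs) = 1/36 / 5/36 = 1/5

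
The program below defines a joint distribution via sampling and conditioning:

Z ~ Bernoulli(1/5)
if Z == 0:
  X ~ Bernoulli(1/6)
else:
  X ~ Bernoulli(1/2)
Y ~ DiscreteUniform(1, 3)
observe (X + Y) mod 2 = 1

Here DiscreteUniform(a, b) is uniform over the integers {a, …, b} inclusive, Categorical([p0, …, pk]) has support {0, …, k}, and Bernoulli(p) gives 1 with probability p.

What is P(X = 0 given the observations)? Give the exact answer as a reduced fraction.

P(X = 0 | obs) = 46/53

Enumerate traces; 6 have nonzero weight after conditioning:
  (Z=0, X=0, Y=1) weight 2/9
  (Z=0, X=0, Y=3) weight 2/9
  (Z=0, X=1, Y=2) weight 2/45
  (Z=1, X=0, Y=1) weight 1/30
  (Z=1, X=0, Y=3) weight 1/30
  (Z=1, X=1, Y=2) weight 1/30
Group by X:
  weight(X=0) = 23/45
  weight(X=1) = 7/90
Total weight = 23/45 + 7/90 = 53/90
P(X=0 | obs) = 23/45 / 53/90 = 46/53
P(X=1 | obs) = 7/90 / 53/90 = 7/53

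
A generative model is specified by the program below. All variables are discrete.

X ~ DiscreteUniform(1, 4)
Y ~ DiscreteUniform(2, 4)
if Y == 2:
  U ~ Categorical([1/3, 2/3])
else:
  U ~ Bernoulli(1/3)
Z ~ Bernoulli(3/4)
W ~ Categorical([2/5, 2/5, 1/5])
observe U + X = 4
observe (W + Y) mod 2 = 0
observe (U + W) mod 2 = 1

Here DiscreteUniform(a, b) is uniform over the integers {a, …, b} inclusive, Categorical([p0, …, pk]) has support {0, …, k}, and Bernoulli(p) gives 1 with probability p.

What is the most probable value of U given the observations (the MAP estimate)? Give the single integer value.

argmax_v P(U = v | obs) = 1

Enumerate traces; 10 have nonzero weight after conditioning:
  (X=3, Y=2, U=1, Z=0, W=0) weight 1/180
  (X=3, Y=2, U=1, Z=0, W=2) weight 1/360
  (X=3, Y=2, U=1, Z=1, W=0) weight 1/60
  (X=3, Y=2, U=1, Z=1, W=2) weight 1/120
  (X=3, Y=4, U=1, Z=0, W=0) weight 1/360
  (X=3, Y=4, U=1, Z=0, W=2) weight 1/720
  (X=3, Y=4, U=1, Z=1, W=0) weight 1/120
  (X=3, Y=4, U=1, Z=1, W=2) weight 1/240
  (X=4, Y=3, U=0, Z=0, W=1) weight 1/180
  … 1 more
Group by U:
  weight(U=0) = 1/45
  weight(U=1) = 1/20
Total weight = 1/45 + 1/20 = 13/180
P(U=0 | obs) = 1/45 / 13/180 = 4/13
P(U=1 | obs) = 1/20 / 13/180 = 9/13
argmax = 1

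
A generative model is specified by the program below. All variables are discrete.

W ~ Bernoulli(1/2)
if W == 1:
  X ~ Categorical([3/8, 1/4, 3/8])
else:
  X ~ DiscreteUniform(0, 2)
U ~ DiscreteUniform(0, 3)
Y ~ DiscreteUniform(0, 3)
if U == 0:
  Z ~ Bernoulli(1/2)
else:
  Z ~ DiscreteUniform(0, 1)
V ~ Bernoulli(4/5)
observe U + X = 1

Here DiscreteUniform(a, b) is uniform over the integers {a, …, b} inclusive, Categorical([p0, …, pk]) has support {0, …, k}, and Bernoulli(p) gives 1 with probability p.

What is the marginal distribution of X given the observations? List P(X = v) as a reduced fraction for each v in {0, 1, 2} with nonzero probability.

P(X=0) = 17/31, P(X=1) = 14/31

Enumerate traces; 64 have nonzero weight after conditioning:
  (W=0, X=0, U=1, Y=0, Z=0, V=0) weight 1/960
  (W=0, X=0, U=1, Y=0, Z=0, V=1) weight 1/240
  (W=0, X=0, U=1, Y=0, Z=1, V=0) weight 1/960
  (W=0, X=0, U=1, Y=0, Z=1, V=1) weight 1/240
  (W=0, X=0, U=1, Y=1, Z=0, V=0) weight 1/960
  (W=0, X=0, U=1, Y=1, Z=0, V=1) weight 1/240
  (W=0, X=0, U=1, Y=1, Z=1, V=0) weight 1/960
  (W=0, X=0, U=1, Y=1, Z=1, V=1) weight 1/240
  (W=0, X=1, U=0, Y=0, Z=0, V=0) weight 1/960
  … 55 more
Group by X:
  weight(X=0) = 17/192
  weight(X=1) = 7/96
Total weight = 17/192 + 7/96 = 31/192
P(X=0 | obs) = 17/192 / 31/192 = 17/31
P(X=1 | obs) = 7/96 / 31/192 = 14/31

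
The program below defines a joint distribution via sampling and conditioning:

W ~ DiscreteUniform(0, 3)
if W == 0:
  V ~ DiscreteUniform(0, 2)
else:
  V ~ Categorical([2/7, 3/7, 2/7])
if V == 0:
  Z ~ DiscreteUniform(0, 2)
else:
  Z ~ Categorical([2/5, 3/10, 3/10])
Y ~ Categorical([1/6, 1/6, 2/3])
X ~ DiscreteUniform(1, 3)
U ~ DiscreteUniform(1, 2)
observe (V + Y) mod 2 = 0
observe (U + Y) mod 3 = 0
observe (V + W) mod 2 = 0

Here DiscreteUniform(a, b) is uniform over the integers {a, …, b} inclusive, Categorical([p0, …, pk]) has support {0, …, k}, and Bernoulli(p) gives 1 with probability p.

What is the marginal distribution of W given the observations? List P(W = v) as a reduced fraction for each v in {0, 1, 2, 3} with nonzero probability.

Enumerate traces; 54 have nonzero weight after conditioning:
  (W=0, V=0, Z=0, Y=2, X=1, U=1) weight 1/324
  (W=0, V=0, Z=0, Y=2, X=2, U=1) weight 1/324
  (W=0, V=0, Z=0, Y=2, X=3, U=1) weight 1/324
  (W=0, V=0, Z=1, Y=2, X=1, U=1) weight 1/324
  (W=0, V=0, Z=1, Y=2, X=2, U=1) weight 1/324
  (W=0, V=0, Z=1, Y=2, X=3, U=1) weight 1/324
  (W=0, V=0, Z=2, Y=2, X=1, U=1) weight 1/324
  (W=0, V=0, Z=2, Y=2, X=2, U=1) weight 1/324
  (W=1, V=1, Z=0, Y=1, X=1, U=2) weight 1/840
  (W=2, V=0, Z=0, Y=2, X=1, U=1) weight 1/378
  … 44 more
Group by W:
  weight(W=0) = 1/18
  weight(W=1) = 1/112
  weight(W=2) = 1/21
  weight(W=3) = 1/112
Total weight = 1/18 + 1/112 + 1/21 + 1/112 = 61/504
P(W=0 | obs) = 1/18 / 61/504 = 28/61
P(W=1 | obs) = 1/112 / 61/504 = 9/122
P(W=2 | obs) = 1/21 / 61/504 = 24/61
P(W=3 | obs) = 1/112 / 61/504 = 9/122

P(W=0) = 28/61, P(W=1) = 9/122, P(W=2) = 24/61, P(W=3) = 9/122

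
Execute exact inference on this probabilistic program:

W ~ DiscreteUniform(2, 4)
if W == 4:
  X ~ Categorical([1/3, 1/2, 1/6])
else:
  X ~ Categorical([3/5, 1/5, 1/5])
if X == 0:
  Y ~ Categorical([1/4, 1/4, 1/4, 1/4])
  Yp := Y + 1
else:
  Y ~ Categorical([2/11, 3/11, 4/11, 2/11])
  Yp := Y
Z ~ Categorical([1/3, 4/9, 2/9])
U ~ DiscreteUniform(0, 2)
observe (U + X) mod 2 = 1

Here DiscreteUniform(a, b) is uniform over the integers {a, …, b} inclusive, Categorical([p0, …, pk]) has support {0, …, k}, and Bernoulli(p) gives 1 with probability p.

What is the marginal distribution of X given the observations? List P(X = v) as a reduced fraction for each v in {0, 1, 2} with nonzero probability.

P(X=0) = 46/117, P(X=1) = 6/13, P(X=2) = 17/117

Enumerate traces; 144 have nonzero weight after conditioning:
  (W=2, X=0, Y=0, Z=0, U=1) weight 1/180
  (W=2, X=0, Y=0, Z=1, U=1) weight 1/135
  (W=2, X=0, Y=0, Z=2, U=1) weight 1/270
  (W=2, X=0, Y=1, Z=0, U=1) weight 1/180
  (W=2, X=0, Y=1, Z=1, U=1) weight 1/135
  (W=2, X=0, Y=1, Z=2, U=1) weight 1/270
  (W=2, X=0, Y=2, Z=0, U=1) weight 1/180
  (W=2, X=0, Y=2, Z=1, U=1) weight 1/135
  (W=2, X=1, Y=0, Z=0, U=0) weight 2/1485
  (W=2, X=2, Y=0, Z=0, U=1) weight 2/1485
  … 134 more
Group by X:
  weight(X=0) = 23/135
  weight(X=1) = 1/5
  weight(X=2) = 17/270
Total weight = 23/135 + 1/5 + 17/270 = 13/30
P(X=0 | obs) = 23/135 / 13/30 = 46/117
P(X=1 | obs) = 1/5 / 13/30 = 6/13
P(X=2 | obs) = 17/270 / 13/30 = 17/117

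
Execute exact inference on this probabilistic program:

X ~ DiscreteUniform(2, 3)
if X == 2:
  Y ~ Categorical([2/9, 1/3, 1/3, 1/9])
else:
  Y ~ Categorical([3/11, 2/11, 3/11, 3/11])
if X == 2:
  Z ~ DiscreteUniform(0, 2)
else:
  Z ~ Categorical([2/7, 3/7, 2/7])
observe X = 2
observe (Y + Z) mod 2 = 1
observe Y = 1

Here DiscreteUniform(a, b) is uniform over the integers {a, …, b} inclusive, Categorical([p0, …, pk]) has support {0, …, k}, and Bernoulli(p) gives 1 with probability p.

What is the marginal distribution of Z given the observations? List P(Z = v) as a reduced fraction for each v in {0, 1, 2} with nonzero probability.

Enumerate traces; 2 have nonzero weight after conditioning:
  (X=2, Y=1, Z=0) weight 1/18
  (X=2, Y=1, Z=2) weight 1/18
Group by Z:
  weight(Z=0) = 1/18
  weight(Z=2) = 1/18
Total weight = 1/18 + 1/18 = 1/9
P(Z=0 | obs) = 1/18 / 1/9 = 1/2
P(Z=2 | obs) = 1/18 / 1/9 = 1/2

P(Z=0) = 1/2, P(Z=2) = 1/2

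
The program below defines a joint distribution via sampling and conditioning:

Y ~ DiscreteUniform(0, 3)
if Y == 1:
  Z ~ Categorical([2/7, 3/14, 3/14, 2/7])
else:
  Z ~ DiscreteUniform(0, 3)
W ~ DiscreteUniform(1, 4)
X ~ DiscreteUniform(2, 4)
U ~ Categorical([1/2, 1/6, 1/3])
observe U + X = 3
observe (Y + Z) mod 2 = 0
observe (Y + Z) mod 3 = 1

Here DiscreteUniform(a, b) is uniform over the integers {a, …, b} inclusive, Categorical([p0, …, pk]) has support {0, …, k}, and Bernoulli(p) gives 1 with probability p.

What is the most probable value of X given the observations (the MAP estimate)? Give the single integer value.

Enumerate traces; 24 have nonzero weight after conditioning:
  (Y=1, Z=3, W=1, X=2, U=1) weight 1/1008
  (Y=1, Z=3, W=1, X=3, U=0) weight 1/336
  (Y=1, Z=3, W=2, X=2, U=1) weight 1/1008
  (Y=1, Z=3, W=2, X=3, U=0) weight 1/336
  (Y=1, Z=3, W=3, X=2, U=1) weight 1/1008
  (Y=1, Z=3, W=3, X=3, U=0) weight 1/336
  (Y=1, Z=3, W=4, X=2, U=1) weight 1/1008
  (Y=1, Z=3, W=4, X=3, U=0) weight 1/336
  … 16 more
Group by X:
  weight(X=2) = 11/1008
  weight(X=3) = 11/336
Total weight = 11/1008 + 11/336 = 11/252
P(X=2 | obs) = 11/1008 / 11/252 = 1/4
P(X=3 | obs) = 11/336 / 11/252 = 3/4
argmax = 3

argmax_v P(X = v | obs) = 3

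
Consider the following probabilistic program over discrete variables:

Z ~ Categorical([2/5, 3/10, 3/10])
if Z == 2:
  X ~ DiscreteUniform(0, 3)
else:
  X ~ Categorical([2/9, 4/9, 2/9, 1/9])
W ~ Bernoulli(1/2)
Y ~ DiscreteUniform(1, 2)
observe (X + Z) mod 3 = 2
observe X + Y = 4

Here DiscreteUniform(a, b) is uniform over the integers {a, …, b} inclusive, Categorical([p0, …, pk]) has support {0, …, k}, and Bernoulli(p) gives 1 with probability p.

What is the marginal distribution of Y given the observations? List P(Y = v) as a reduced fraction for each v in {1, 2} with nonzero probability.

P(Y=1) = 27/59, P(Y=2) = 32/59

Enumerate traces; 4 have nonzero weight after conditioning:
  (Z=0, X=2, W=0, Y=2) weight 1/45
  (Z=0, X=2, W=1, Y=2) weight 1/45
  (Z=2, X=3, W=0, Y=1) weight 3/160
  (Z=2, X=3, W=1, Y=1) weight 3/160
Group by Y:
  weight(Y=1) = 3/80
  weight(Y=2) = 2/45
Total weight = 3/80 + 2/45 = 59/720
P(Y=1 | obs) = 3/80 / 59/720 = 27/59
P(Y=2 | obs) = 2/45 / 59/720 = 32/59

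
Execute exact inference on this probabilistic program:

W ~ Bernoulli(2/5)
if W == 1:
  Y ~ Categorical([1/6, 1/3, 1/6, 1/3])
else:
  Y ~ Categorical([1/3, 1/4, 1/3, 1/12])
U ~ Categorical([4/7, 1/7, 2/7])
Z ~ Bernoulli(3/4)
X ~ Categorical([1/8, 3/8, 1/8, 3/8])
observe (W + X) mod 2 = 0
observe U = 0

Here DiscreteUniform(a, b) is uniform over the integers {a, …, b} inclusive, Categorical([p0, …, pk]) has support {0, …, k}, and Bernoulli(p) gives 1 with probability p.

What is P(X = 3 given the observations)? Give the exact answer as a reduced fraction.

Enumerate traces; 32 have nonzero weight after conditioning:
  (W=0, Y=0, U=0, Z=0, X=0) weight 1/280
  (W=0, Y=0, U=0, Z=0, X=2) weight 1/280
  (W=0, Y=0, U=0, Z=1, X=0) weight 3/280
  (W=0, Y=0, U=0, Z=1, X=2) weight 3/280
  (W=0, Y=1, U=0, Z=0, X=0) weight 3/1120
  (W=0, Y=1, U=0, Z=0, X=2) weight 3/1120
  (W=0, Y=1, U=0, Z=1, X=0) weight 9/1120
  (W=0, Y=1, U=0, Z=1, X=2) weight 9/1120
  (W=1, Y=0, U=0, Z=0, X=1) weight 1/280
  (W=1, Y=0, U=0, Z=0, X=3) weight 1/280
  … 22 more
Group by X:
  weight(X=0) = 3/70
  weight(X=1) = 3/35
  weight(X=2) = 3/70
  weight(X=3) = 3/35
Total weight = 3/70 + 3/35 + 3/70 + 3/35 = 9/35
P(X=0 | obs) = 3/70 / 9/35 = 1/6
P(X=1 | obs) = 3/35 / 9/35 = 1/3
P(X=2 | obs) = 3/70 / 9/35 = 1/6
P(X=3 | obs) = 3/35 / 9/35 = 1/3

P(X = 3 | obs) = 1/3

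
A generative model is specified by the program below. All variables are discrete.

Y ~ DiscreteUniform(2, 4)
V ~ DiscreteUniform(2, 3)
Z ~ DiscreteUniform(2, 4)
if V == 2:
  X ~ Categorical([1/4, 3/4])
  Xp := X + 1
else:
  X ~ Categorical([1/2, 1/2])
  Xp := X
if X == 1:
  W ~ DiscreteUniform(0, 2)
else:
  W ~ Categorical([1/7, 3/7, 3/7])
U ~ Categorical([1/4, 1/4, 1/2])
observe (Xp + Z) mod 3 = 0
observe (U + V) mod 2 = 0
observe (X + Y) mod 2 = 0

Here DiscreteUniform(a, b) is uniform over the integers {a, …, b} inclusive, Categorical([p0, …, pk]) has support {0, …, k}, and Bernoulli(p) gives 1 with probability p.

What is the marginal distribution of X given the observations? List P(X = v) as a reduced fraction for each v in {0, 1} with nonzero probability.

P(X=0) = 10/21, P(X=1) = 11/21

Enumerate traces; 27 have nonzero weight after conditioning:
  (Y=2, V=2, Z=2, X=0, W=0, U=0) weight 1/2016
  (Y=2, V=2, Z=2, X=0, W=0, U=2) weight 1/1008
  (Y=2, V=2, Z=2, X=0, W=1, U=0) weight 1/672
  (Y=2, V=2, Z=2, X=0, W=1, U=2) weight 1/336
  (Y=2, V=2, Z=2, X=0, W=2, U=0) weight 1/672
  (Y=2, V=2, Z=2, X=0, W=2, U=2) weight 1/336
  (Y=2, V=3, Z=3, X=0, W=0, U=1) weight 1/1008
  (Y=2, V=3, Z=3, X=0, W=1, U=1) weight 1/336
  (Y=3, V=2, Z=4, X=1, W=0, U=0) weight 1/288
  … 18 more
Group by X:
  weight(X=0) = 5/144
  weight(X=1) = 11/288
Total weight = 5/144 + 11/288 = 7/96
P(X=0 | obs) = 5/144 / 7/96 = 10/21
P(X=1 | obs) = 11/288 / 7/96 = 11/21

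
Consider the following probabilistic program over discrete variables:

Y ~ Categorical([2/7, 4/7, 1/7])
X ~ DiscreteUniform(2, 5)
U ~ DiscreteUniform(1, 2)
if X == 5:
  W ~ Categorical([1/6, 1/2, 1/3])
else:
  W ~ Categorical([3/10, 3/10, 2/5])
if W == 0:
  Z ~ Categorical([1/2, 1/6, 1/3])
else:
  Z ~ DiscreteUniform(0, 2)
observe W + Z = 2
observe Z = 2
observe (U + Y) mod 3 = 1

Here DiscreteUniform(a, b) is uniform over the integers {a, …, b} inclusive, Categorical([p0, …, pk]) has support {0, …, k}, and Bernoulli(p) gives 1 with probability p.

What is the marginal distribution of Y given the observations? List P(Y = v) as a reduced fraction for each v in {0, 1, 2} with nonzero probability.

P(Y=0) = 2/3, P(Y=2) = 1/3

Enumerate traces; 8 have nonzero weight after conditioning:
  (Y=0, X=2, U=1, W=0, Z=2) weight 1/280
  (Y=0, X=3, U=1, W=0, Z=2) weight 1/280
  (Y=0, X=4, U=1, W=0, Z=2) weight 1/280
  (Y=0, X=5, U=1, W=0, Z=2) weight 1/504
  (Y=2, X=2, U=2, W=0, Z=2) weight 1/560
  (Y=2, X=3, U=2, W=0, Z=2) weight 1/560
  (Y=2, X=4, U=2, W=0, Z=2) weight 1/560
  (Y=2, X=5, U=2, W=0, Z=2) weight 1/1008
Group by Y:
  weight(Y=0) = 4/315
  weight(Y=2) = 2/315
Total weight = 4/315 + 2/315 = 2/105
P(Y=0 | obs) = 4/315 / 2/105 = 2/3
P(Y=2 | obs) = 2/315 / 2/105 = 1/3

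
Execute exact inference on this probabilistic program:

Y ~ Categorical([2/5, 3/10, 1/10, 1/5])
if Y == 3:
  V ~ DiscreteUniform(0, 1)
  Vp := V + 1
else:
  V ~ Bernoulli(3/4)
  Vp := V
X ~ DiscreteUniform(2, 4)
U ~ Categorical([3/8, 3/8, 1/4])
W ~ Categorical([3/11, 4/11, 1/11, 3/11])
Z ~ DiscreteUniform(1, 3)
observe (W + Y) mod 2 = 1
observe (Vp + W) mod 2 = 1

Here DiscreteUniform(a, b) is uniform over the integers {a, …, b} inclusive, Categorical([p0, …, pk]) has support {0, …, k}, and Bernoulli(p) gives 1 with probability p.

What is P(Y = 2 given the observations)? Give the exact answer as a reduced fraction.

Enumerate traces; 216 have nonzero weight after conditioning:
  (Y=0, V=0, X=2, U=0, W=1, Z=1) weight 1/660
  (Y=0, V=0, X=2, U=0, W=1, Z=2) weight 1/660
  (Y=0, V=0, X=2, U=0, W=1, Z=3) weight 1/660
  (Y=0, V=0, X=2, U=0, W=3, Z=1) weight 1/880
  (Y=0, V=0, X=2, U=0, W=3, Z=2) weight 1/880
  (Y=0, V=0, X=2, U=0, W=3, Z=3) weight 1/880
  (Y=0, V=0, X=2, U=1, W=1, Z=1) weight 1/660
  (Y=0, V=0, X=2, U=1, W=1, Z=2) weight 1/660
  (Y=1, V=1, X=2, U=0, W=0, Z=1) weight 9/3520
  (Y=2, V=0, X=2, U=0, W=1, Z=1) weight 1/2640
  … 206 more
Group by Y:
  weight(Y=0) = 7/110
  weight(Y=1) = 9/110
  weight(Y=2) = 7/440
  weight(Y=3) = 2/55
Total weight = 7/110 + 9/110 + 7/440 + 2/55 = 87/440
P(Y=0 | obs) = 7/110 / 87/440 = 28/87
P(Y=1 | obs) = 9/110 / 87/440 = 12/29
P(Y=2 | obs) = 7/440 / 87/440 = 7/87
P(Y=3 | obs) = 2/55 / 87/440 = 16/87

P(Y = 2 | obs) = 7/87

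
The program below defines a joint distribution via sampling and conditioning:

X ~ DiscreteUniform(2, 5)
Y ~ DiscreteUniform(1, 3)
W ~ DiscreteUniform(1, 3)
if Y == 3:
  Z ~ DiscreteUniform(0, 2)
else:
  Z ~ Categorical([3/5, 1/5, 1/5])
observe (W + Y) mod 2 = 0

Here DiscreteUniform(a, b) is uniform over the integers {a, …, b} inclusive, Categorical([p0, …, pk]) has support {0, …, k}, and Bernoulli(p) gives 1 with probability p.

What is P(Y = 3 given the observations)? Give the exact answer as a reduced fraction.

P(Y = 3 | obs) = 2/5

Enumerate traces; 60 have nonzero weight after conditioning:
  (X=2, Y=1, W=1, Z=0) weight 1/60
  (X=2, Y=1, W=1, Z=1) weight 1/180
  (X=2, Y=1, W=1, Z=2) weight 1/180
  (X=2, Y=1, W=3, Z=0) weight 1/60
  (X=2, Y=1, W=3, Z=1) weight 1/180
  (X=2, Y=1, W=3, Z=2) weight 1/180
  (X=2, Y=2, W=2, Z=0) weight 1/60
  (X=2, Y=2, W=2, Z=1) weight 1/180
  (X=2, Y=3, W=1, Z=0) weight 1/108
  … 51 more
Group by Y:
  weight(Y=1) = 2/9
  weight(Y=2) = 1/9
  weight(Y=3) = 2/9
Total weight = 2/9 + 1/9 + 2/9 = 5/9
P(Y=1 | obs) = 2/9 / 5/9 = 2/5
P(Y=2 | obs) = 1/9 / 5/9 = 1/5
P(Y=3 | obs) = 2/9 / 5/9 = 2/5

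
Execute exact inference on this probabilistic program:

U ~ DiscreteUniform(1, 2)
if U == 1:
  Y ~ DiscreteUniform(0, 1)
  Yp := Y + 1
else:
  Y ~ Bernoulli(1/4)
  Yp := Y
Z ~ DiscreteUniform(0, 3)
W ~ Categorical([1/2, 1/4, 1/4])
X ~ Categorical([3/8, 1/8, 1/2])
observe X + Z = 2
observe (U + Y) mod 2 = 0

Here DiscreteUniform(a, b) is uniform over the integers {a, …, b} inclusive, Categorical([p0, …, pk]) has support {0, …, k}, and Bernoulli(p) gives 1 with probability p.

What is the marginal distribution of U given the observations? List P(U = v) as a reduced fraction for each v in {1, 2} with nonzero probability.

Enumerate traces; 18 have nonzero weight after conditioning:
  (U=1, Y=1, Z=0, W=0, X=2) weight 1/64
  (U=1, Y=1, Z=0, W=1, X=2) weight 1/128
  (U=1, Y=1, Z=0, W=2, X=2) weight 1/128
  (U=1, Y=1, Z=1, W=0, X=1) weight 1/256
  (U=1, Y=1, Z=1, W=1, X=1) weight 1/512
  (U=1, Y=1, Z=1, W=2, X=1) weight 1/512
  (U=1, Y=1, Z=2, W=0, X=0) weight 3/256
  (U=1, Y=1, Z=2, W=1, X=0) weight 3/512
  (U=2, Y=0, Z=0, W=0, X=2) weight 3/128
  … 9 more
Group by U:
  weight(U=1) = 1/16
  weight(U=2) = 3/32
Total weight = 1/16 + 3/32 = 5/32
P(U=1 | obs) = 1/16 / 5/32 = 2/5
P(U=2 | obs) = 3/32 / 5/32 = 3/5

P(U=1) = 2/5, P(U=2) = 3/5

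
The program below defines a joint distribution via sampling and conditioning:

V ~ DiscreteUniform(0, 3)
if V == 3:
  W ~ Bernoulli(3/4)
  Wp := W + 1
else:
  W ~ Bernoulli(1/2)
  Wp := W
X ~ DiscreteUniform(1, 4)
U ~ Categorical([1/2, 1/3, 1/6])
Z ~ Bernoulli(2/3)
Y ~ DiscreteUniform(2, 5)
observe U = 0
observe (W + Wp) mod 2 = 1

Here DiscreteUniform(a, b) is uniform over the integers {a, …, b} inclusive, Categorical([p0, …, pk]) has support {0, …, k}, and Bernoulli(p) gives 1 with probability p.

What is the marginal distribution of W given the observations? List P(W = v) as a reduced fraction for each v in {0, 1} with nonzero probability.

P(W=0) = 1/4, P(W=1) = 3/4

Enumerate traces; 64 have nonzero weight after conditioning:
  (V=3, W=0, X=1, U=0, Z=0, Y=2) weight 1/1536
  (V=3, W=0, X=1, U=0, Z=0, Y=3) weight 1/1536
  (V=3, W=0, X=1, U=0, Z=0, Y=4) weight 1/1536
  (V=3, W=0, X=1, U=0, Z=0, Y=5) weight 1/1536
  (V=3, W=0, X=1, U=0, Z=1, Y=2) weight 1/768
  (V=3, W=0, X=1, U=0, Z=1, Y=3) weight 1/768
  (V=3, W=0, X=1, U=0, Z=1, Y=4) weight 1/768
  (V=3, W=0, X=1, U=0, Z=1, Y=5) weight 1/768
  (V=3, W=1, X=1, U=0, Z=0, Y=2) weight 1/512
  … 55 more
Group by W:
  weight(W=0) = 1/32
  weight(W=1) = 3/32
Total weight = 1/32 + 3/32 = 1/8
P(W=0 | obs) = 1/32 / 1/8 = 1/4
P(W=1 | obs) = 3/32 / 1/8 = 3/4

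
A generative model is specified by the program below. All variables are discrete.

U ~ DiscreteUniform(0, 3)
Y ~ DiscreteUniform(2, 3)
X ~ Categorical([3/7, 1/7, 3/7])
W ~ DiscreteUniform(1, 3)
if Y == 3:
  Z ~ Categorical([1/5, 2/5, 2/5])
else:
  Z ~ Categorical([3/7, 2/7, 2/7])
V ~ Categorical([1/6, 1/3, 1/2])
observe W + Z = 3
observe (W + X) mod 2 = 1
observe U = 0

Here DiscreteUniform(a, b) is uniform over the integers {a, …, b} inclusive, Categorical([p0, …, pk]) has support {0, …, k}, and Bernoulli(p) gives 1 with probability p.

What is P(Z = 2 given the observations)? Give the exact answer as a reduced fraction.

P(Z = 2 | obs) = 12/25

Enumerate traces; 30 have nonzero weight after conditioning:
  (U=0, Y=2, X=0, W=1, Z=2, V=0) weight 1/1176
  (U=0, Y=2, X=0, W=1, Z=2, V=1) weight 1/588
  (U=0, Y=2, X=0, W=1, Z=2, V=2) weight 1/392
  (U=0, Y=2, X=0, W=3, Z=0, V=0) weight 1/784
  (U=0, Y=2, X=0, W=3, Z=0, V=1) weight 1/392
  (U=0, Y=2, X=0, W=3, Z=0, V=2) weight 3/784
  (U=0, Y=2, X=1, W=2, Z=1, V=0) weight 1/3528
  (U=0, Y=2, X=1, W=2, Z=1, V=1) weight 1/1764
  … 22 more
Group by Z:
  weight(Z=0) = 11/490
  weight(Z=1) = 1/245
  weight(Z=2) = 6/245
Total weight = 11/490 + 1/245 + 6/245 = 5/98
P(Z=0 | obs) = 11/490 / 5/98 = 11/25
P(Z=1 | obs) = 1/245 / 5/98 = 2/25
P(Z=2 | obs) = 6/245 / 5/98 = 12/25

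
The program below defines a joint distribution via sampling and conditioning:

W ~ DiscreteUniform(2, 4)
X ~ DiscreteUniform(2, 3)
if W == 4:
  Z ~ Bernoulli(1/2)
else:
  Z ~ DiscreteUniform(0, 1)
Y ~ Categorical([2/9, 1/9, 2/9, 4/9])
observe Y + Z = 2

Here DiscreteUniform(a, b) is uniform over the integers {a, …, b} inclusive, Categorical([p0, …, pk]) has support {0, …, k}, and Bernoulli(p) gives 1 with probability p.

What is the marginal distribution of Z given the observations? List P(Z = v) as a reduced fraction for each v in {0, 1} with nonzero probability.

Enumerate traces; 12 have nonzero weight after conditioning:
  (W=2, X=2, Z=0, Y=2) weight 1/54
  (W=2, X=2, Z=1, Y=1) weight 1/108
  (W=2, X=3, Z=0, Y=2) weight 1/54
  (W=2, X=3, Z=1, Y=1) weight 1/108
  (W=3, X=2, Z=0, Y=2) weight 1/54
  (W=3, X=2, Z=1, Y=1) weight 1/108
  (W=3, X=3, Z=0, Y=2) weight 1/54
  (W=3, X=3, Z=1, Y=1) weight 1/108
  … 4 more
Group by Z:
  weight(Z=0) = 1/9
  weight(Z=1) = 1/18
Total weight = 1/9 + 1/18 = 1/6
P(Z=0 | obs) = 1/9 / 1/6 = 2/3
P(Z=1 | obs) = 1/18 / 1/6 = 1/3

P(Z=0) = 2/3, P(Z=1) = 1/3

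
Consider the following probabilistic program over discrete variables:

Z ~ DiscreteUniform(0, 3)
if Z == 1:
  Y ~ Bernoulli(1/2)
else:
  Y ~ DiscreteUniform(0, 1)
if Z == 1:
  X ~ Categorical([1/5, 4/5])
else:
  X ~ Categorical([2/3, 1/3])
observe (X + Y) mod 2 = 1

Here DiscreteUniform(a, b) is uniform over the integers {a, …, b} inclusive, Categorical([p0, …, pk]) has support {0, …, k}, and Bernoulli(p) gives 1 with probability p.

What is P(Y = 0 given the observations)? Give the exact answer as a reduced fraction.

P(Y = 0 | obs) = 9/20

Enumerate traces; 8 have nonzero weight after conditioning:
  (Z=0, Y=0, X=1) weight 1/24
  (Z=0, Y=1, X=0) weight 1/12
  (Z=1, Y=0, X=1) weight 1/10
  (Z=1, Y=1, X=0) weight 1/40
  (Z=2, Y=0, X=1) weight 1/24
  (Z=2, Y=1, X=0) weight 1/12
  (Z=3, Y=0, X=1) weight 1/24
  (Z=3, Y=1, X=0) weight 1/12
Group by Y:
  weight(Y=0) = 9/40
  weight(Y=1) = 11/40
Total weight = 9/40 + 11/40 = 1/2
P(Y=0 | obs) = 9/40 / 1/2 = 9/20
P(Y=1 | obs) = 11/40 / 1/2 = 11/20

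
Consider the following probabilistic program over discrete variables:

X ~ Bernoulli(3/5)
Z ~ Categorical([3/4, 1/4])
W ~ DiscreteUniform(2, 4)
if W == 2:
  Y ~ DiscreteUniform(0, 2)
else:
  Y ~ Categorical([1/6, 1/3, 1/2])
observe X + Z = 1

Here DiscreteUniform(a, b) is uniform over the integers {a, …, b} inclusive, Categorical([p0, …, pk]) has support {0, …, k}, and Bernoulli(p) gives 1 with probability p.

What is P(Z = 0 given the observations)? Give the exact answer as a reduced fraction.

Enumerate traces; 18 have nonzero weight after conditioning:
  (X=0, Z=1, W=2, Y=0) weight 1/90
  (X=0, Z=1, W=2, Y=1) weight 1/90
  (X=0, Z=1, W=2, Y=2) weight 1/90
  (X=0, Z=1, W=3, Y=0) weight 1/180
  (X=0, Z=1, W=3, Y=1) weight 1/90
  (X=0, Z=1, W=3, Y=2) weight 1/60
  (X=0, Z=1, W=4, Y=0) weight 1/180
  (X=0, Z=1, W=4, Y=1) weight 1/90
  (X=1, Z=0, W=2, Y=0) weight 1/20
  … 9 more
Group by Z:
  weight(Z=0) = 9/20
  weight(Z=1) = 1/10
Total weight = 9/20 + 1/10 = 11/20
P(Z=0 | obs) = 9/20 / 11/20 = 9/11
P(Z=1 | obs) = 1/10 / 11/20 = 2/11

P(Z = 0 | obs) = 9/11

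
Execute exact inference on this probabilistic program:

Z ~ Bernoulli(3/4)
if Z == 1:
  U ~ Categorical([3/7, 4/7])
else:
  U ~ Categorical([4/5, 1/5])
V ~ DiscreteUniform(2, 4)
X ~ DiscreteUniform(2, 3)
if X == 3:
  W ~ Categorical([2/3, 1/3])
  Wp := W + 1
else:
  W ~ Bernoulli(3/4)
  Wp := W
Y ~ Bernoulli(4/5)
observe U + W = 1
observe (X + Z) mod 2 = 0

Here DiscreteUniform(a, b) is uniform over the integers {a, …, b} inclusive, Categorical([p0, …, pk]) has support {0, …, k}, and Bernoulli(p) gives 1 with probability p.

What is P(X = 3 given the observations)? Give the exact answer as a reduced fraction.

Enumerate traces; 24 have nonzero weight after conditioning:
  (Z=0, U=0, V=2, X=2, W=1, Y=0) weight 1/200
  (Z=0, U=0, V=2, X=2, W=1, Y=1) weight 1/50
  (Z=0, U=0, V=3, X=2, W=1, Y=0) weight 1/200
  (Z=0, U=0, V=3, X=2, W=1, Y=1) weight 1/50
  (Z=0, U=0, V=4, X=2, W=1, Y=0) weight 1/200
  (Z=0, U=0, V=4, X=2, W=1, Y=1) weight 1/50
  (Z=0, U=1, V=2, X=2, W=0, Y=0) weight 1/2400
  (Z=0, U=1, V=2, X=2, W=0, Y=1) weight 1/600
  (Z=1, U=0, V=2, X=3, W=1, Y=0) weight 1/280
  … 15 more
Group by X:
  weight(X=2) = 13/160
  weight(X=3) = 11/56
Total weight = 13/160 + 11/56 = 311/1120
P(X=2 | obs) = 13/160 / 311/1120 = 91/311
P(X=3 | obs) = 11/56 / 311/1120 = 220/311

P(X = 3 | obs) = 220/311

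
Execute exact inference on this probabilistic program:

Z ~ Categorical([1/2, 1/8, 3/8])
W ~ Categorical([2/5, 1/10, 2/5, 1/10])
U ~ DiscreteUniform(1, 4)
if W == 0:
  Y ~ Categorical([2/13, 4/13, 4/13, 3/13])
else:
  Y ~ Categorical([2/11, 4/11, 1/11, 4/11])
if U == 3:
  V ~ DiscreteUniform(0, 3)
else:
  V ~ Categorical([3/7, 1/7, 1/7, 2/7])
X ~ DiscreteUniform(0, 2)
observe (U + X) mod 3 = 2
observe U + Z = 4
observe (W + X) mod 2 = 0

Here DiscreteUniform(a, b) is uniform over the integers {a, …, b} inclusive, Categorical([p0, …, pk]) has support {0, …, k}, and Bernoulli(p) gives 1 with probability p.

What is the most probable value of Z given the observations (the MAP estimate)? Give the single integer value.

argmax_v P(Z = v | obs) = 2

Enumerate traces; 96 have nonzero weight after conditioning:
  (Z=0, W=1, U=4, Y=0, V=0, X=1) weight 1/3080
  (Z=0, W=1, U=4, Y=0, V=1, X=1) weight 1/9240
  (Z=0, W=1, U=4, Y=0, V=2, X=1) weight 1/9240
  (Z=0, W=1, U=4, Y=0, V=3, X=1) weight 1/4620
  (Z=0, W=1, U=4, Y=1, V=0, X=1) weight 1/1540
  (Z=0, W=1, U=4, Y=1, V=1, X=1) weight 1/4620
  (Z=0, W=1, U=4, Y=1, V=2, X=1) weight 1/4620
  (Z=0, W=1, U=4, Y=1, V=3, X=1) weight 1/2310
  (Z=1, W=0, U=3, Y=0, V=0, X=2) weight 1/6240
  (Z=2, W=0, U=2, Y=0, V=0, X=0) weight 3/3640
  … 86 more
Group by Z:
  weight(Z=0) = 1/120
  weight(Z=1) = 1/120
  weight(Z=2) = 1/40
Total weight = 1/120 + 1/120 + 1/40 = 1/24
P(Z=0 | obs) = 1/120 / 1/24 = 1/5
P(Z=1 | obs) = 1/120 / 1/24 = 1/5
P(Z=2 | obs) = 1/40 / 1/24 = 3/5
argmax = 2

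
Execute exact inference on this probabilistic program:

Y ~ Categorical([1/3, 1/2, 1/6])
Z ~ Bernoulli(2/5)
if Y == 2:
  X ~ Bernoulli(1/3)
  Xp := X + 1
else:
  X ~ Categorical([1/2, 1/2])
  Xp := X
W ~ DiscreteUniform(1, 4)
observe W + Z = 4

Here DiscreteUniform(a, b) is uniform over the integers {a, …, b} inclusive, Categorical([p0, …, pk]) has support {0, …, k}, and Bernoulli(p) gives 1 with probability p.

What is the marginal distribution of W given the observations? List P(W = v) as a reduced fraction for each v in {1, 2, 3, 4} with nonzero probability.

Enumerate traces; 12 have nonzero weight after conditioning:
  (Y=0, Z=0, X=0, W=4) weight 1/40
  (Y=0, Z=0, X=1, W=4) weight 1/40
  (Y=0, Z=1, X=0, W=3) weight 1/60
  (Y=0, Z=1, X=1, W=3) weight 1/60
  (Y=1, Z=0, X=0, W=4) weight 3/80
  (Y=1, Z=0, X=1, W=4) weight 3/80
  (Y=1, Z=1, X=0, W=3) weight 1/40
  (Y=1, Z=1, X=1, W=3) weight 1/40
  … 4 more
Group by W:
  weight(W=3) = 1/10
  weight(W=4) = 3/20
Total weight = 1/10 + 3/20 = 1/4
P(W=3 | obs) = 1/10 / 1/4 = 2/5
P(W=4 | obs) = 3/20 / 1/4 = 3/5

P(W=3) = 2/5, P(W=4) = 3/5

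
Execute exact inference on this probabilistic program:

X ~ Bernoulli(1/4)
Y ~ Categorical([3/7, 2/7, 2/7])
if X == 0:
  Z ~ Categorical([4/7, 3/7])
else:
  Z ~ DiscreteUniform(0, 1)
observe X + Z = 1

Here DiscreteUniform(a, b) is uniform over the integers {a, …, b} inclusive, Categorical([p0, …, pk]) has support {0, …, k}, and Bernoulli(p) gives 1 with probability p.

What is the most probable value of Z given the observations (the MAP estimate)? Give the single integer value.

argmax_v P(Z = v | obs) = 1

Enumerate traces; 6 have nonzero weight after conditioning:
  (X=0, Y=0, Z=1) weight 27/196
  (X=0, Y=1, Z=1) weight 9/98
  (X=0, Y=2, Z=1) weight 9/98
  (X=1, Y=0, Z=0) weight 3/56
  (X=1, Y=1, Z=0) weight 1/28
  (X=1, Y=2, Z=0) weight 1/28
Group by Z:
  weight(Z=0) = 1/8
  weight(Z=1) = 9/28
Total weight = 1/8 + 9/28 = 25/56
P(Z=0 | obs) = 1/8 / 25/56 = 7/25
P(Z=1 | obs) = 9/28 / 25/56 = 18/25
argmax = 1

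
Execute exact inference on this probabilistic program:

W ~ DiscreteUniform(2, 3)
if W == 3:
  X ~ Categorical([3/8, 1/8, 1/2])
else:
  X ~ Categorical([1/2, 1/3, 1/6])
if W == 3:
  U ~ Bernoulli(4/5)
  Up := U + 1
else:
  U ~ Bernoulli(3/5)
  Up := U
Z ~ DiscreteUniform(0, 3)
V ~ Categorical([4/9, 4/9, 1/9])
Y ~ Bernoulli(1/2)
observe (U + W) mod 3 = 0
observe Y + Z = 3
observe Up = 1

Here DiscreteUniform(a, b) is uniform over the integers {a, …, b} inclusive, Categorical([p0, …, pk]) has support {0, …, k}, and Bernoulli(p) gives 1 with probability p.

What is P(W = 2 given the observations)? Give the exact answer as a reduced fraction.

Enumerate traces; 36 have nonzero weight after conditioning:
  (W=2, X=0, U=1, Z=2, V=0, Y=1) weight 1/120
  (W=2, X=0, U=1, Z=2, V=1, Y=1) weight 1/120
  (W=2, X=0, U=1, Z=2, V=2, Y=1) weight 1/480
  (W=2, X=0, U=1, Z=3, V=0, Y=0) weight 1/120
  (W=2, X=0, U=1, Z=3, V=1, Y=0) weight 1/120
  (W=2, X=0, U=1, Z=3, V=2, Y=0) weight 1/480
  (W=2, X=1, U=1, Z=2, V=0, Y=1) weight 1/180
  (W=2, X=1, U=1, Z=2, V=1, Y=1) weight 1/180
  (W=3, X=0, U=0, Z=2, V=0, Y=1) weight 1/480
  … 27 more
Group by W:
  weight(W=2) = 3/40
  weight(W=3) = 1/40
Total weight = 3/40 + 1/40 = 1/10
P(W=2 | obs) = 3/40 / 1/10 = 3/4
P(W=3 | obs) = 1/40 / 1/10 = 1/4

P(W = 2 | obs) = 3/4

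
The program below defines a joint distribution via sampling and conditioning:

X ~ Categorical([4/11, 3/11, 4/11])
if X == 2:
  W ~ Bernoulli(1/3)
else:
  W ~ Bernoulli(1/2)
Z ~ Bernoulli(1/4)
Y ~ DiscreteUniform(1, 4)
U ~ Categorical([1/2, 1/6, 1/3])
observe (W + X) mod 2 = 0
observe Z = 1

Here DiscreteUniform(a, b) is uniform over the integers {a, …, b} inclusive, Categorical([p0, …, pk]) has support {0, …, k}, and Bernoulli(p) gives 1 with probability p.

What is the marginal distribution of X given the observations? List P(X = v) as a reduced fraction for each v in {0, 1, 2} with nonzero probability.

Enumerate traces; 36 have nonzero weight after conditioning:
  (X=0, W=0, Z=1, Y=1, U=0) weight 1/176
  (X=0, W=0, Z=1, Y=1, U=1) weight 1/528
  (X=0, W=0, Z=1, Y=1, U=2) weight 1/264
  (X=0, W=0, Z=1, Y=2, U=0) weight 1/176
  (X=0, W=0, Z=1, Y=2, U=1) weight 1/528
  (X=0, W=0, Z=1, Y=2, U=2) weight 1/264
  (X=0, W=0, Z=1, Y=3, U=0) weight 1/176
  (X=0, W=0, Z=1, Y=3, U=1) weight 1/528
  (X=1, W=1, Z=1, Y=1, U=0) weight 3/704
  (X=2, W=0, Z=1, Y=1, U=0) weight 1/132
  … 26 more
Group by X:
  weight(X=0) = 1/22
  weight(X=1) = 3/88
  weight(X=2) = 2/33
Total weight = 1/22 + 3/88 + 2/33 = 37/264
P(X=0 | obs) = 1/22 / 37/264 = 12/37
P(X=1 | obs) = 3/88 / 37/264 = 9/37
P(X=2 | obs) = 2/33 / 37/264 = 16/37

P(X=0) = 12/37, P(X=1) = 9/37, P(X=2) = 16/37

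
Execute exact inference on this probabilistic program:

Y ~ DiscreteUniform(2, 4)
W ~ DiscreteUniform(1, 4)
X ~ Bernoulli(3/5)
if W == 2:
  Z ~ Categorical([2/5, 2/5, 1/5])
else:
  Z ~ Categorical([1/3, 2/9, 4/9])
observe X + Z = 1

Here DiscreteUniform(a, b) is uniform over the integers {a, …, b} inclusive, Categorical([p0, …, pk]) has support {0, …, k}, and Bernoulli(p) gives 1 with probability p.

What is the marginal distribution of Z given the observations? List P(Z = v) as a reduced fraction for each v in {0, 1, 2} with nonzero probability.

Enumerate traces; 24 have nonzero weight after conditioning:
  (Y=2, W=1, X=0, Z=1) weight 1/135
  (Y=2, W=1, X=1, Z=0) weight 1/60
  (Y=2, W=2, X=0, Z=1) weight 1/75
  (Y=2, W=2, X=1, Z=0) weight 1/50
  (Y=2, W=3, X=0, Z=1) weight 1/135
  (Y=2, W=3, X=1, Z=0) weight 1/60
  (Y=2, W=4, X=0, Z=1) weight 1/135
  (Y=2, W=4, X=1, Z=0) weight 1/60
  … 16 more
Group by Z:
  weight(Z=0) = 21/100
  weight(Z=1) = 8/75
Total weight = 21/100 + 8/75 = 19/60
P(Z=0 | obs) = 21/100 / 19/60 = 63/95
P(Z=1 | obs) = 8/75 / 19/60 = 32/95

P(Z=0) = 63/95, P(Z=1) = 32/95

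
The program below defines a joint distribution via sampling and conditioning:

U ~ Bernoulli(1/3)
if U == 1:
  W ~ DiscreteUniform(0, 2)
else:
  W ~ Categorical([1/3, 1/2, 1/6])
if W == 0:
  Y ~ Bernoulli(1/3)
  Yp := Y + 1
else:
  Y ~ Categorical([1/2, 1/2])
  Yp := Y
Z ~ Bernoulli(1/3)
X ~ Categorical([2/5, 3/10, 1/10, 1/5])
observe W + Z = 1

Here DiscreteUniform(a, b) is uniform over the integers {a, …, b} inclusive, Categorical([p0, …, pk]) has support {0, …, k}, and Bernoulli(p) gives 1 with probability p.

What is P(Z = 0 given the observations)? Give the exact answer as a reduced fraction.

Enumerate traces; 32 have nonzero weight after conditioning:
  (U=0, W=0, Y=0, Z=1, X=0) weight 8/405
  (U=0, W=0, Y=0, Z=1, X=1) weight 2/135
  (U=0, W=0, Y=0, Z=1, X=2) weight 2/405
  (U=0, W=0, Y=0, Z=1, X=3) weight 4/405
  (U=0, W=0, Y=1, Z=1, X=0) weight 4/405
  (U=0, W=0, Y=1, Z=1, X=1) weight 1/135
  (U=0, W=0, Y=1, Z=1, X=2) weight 1/405
  (U=0, W=0, Y=1, Z=1, X=3) weight 2/405
  (U=0, W=1, Y=0, Z=0, X=0) weight 2/45
  … 23 more
Group by Z:
  weight(Z=0) = 8/27
  weight(Z=1) = 1/9
Total weight = 8/27 + 1/9 = 11/27
P(Z=0 | obs) = 8/27 / 11/27 = 8/11
P(Z=1 | obs) = 1/9 / 11/27 = 3/11

P(Z = 0 | obs) = 8/11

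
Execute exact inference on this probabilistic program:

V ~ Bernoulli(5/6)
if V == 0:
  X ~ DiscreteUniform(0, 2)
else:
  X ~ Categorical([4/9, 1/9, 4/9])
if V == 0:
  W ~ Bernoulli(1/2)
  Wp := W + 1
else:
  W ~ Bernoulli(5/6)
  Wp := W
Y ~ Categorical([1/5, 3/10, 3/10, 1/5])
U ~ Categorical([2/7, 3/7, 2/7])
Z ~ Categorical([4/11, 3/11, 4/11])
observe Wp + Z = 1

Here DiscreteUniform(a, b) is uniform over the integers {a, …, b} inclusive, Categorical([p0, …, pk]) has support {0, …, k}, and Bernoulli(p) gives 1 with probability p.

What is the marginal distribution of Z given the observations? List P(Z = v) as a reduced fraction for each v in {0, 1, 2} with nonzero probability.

P(Z=0) = 112/127, P(Z=1) = 15/127

Enumerate traces; 108 have nonzero weight after conditioning:
  (V=0, X=0, W=0, Y=0, U=0, Z=0) weight 2/3465
  (V=0, X=0, W=0, Y=0, U=1, Z=0) weight 1/1155
  (V=0, X=0, W=0, Y=0, U=2, Z=0) weight 2/3465
  (V=0, X=0, W=0, Y=1, U=0, Z=0) weight 1/1155
  (V=0, X=0, W=0, Y=1, U=1, Z=0) weight 1/770
  (V=0, X=0, W=0, Y=1, U=2, Z=0) weight 1/1155
  (V=0, X=0, W=0, Y=2, U=0, Z=0) weight 1/1155
  (V=0, X=0, W=0, Y=2, U=1, Z=0) weight 1/770
  (V=1, X=0, W=0, Y=0, U=0, Z=1) weight 2/2079
  … 99 more
Group by Z:
  weight(Z=0) = 28/99
  weight(Z=1) = 5/132
Total weight = 28/99 + 5/132 = 127/396
P(Z=0 | obs) = 28/99 / 127/396 = 112/127
P(Z=1 | obs) = 5/132 / 127/396 = 15/127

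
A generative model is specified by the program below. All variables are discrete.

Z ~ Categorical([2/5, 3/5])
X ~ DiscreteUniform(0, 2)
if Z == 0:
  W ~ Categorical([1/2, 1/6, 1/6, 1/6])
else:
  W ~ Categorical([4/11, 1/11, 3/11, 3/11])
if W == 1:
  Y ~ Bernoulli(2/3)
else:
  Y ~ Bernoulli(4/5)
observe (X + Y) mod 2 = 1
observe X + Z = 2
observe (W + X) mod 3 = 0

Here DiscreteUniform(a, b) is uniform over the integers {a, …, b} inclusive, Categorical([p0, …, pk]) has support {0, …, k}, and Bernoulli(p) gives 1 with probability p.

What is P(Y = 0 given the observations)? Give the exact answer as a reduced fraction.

P(Y = 0 | obs) = 81/191

Enumerate traces; 2 have nonzero weight after conditioning:
  (Z=0, X=2, W=1, Y=1) weight 2/135
  (Z=1, X=1, W=2, Y=0) weight 3/275
Group by Y:
  weight(Y=0) = 3/275
  weight(Y=1) = 2/135
Total weight = 3/275 + 2/135 = 191/7425
P(Y=0 | obs) = 3/275 / 191/7425 = 81/191
P(Y=1 | obs) = 2/135 / 191/7425 = 110/191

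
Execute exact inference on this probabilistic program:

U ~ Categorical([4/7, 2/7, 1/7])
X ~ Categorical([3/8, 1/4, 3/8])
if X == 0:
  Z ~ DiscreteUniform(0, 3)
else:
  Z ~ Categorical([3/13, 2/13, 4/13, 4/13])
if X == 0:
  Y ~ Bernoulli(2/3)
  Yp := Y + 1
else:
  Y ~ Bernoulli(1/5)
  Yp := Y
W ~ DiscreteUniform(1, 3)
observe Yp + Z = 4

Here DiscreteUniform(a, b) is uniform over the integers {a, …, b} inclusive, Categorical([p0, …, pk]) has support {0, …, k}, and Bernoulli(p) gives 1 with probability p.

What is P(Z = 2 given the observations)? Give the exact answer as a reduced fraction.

P(Z = 2 | obs) = 26/55

Enumerate traces; 36 have nonzero weight after conditioning:
  (U=0, X=0, Z=2, Y=1, W=1) weight 1/84
  (U=0, X=0, Z=2, Y=1, W=2) weight 1/84
  (U=0, X=0, Z=2, Y=1, W=3) weight 1/84
  (U=0, X=0, Z=3, Y=0, W=1) weight 1/168
  (U=0, X=0, Z=3, Y=0, W=2) weight 1/168
  (U=0, X=0, Z=3, Y=0, W=3) weight 1/168
  (U=0, X=1, Z=3, Y=1, W=1) weight 4/1365
  (U=0, X=1, Z=3, Y=1, W=2) weight 4/1365
  … 28 more
Group by Z:
  weight(Z=2) = 1/16
  weight(Z=3) = 29/416
Total weight = 1/16 + 29/416 = 55/416
P(Z=2 | obs) = 1/16 / 55/416 = 26/55
P(Z=3 | obs) = 29/416 / 55/416 = 29/55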